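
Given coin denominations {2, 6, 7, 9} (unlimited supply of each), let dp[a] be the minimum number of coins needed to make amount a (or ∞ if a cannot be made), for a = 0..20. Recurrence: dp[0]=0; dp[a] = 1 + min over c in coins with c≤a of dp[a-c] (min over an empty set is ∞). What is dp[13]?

 a  0  1  2  3  4  5  6  7  8  9 10 11 12 13 14 15 16 17 18 19 20
dp  0  -  1  -  2  -  1  1  2  1  3  2  2  2  2  2  2  3  2  3  3
(- denotes ∞ / unreachable)

2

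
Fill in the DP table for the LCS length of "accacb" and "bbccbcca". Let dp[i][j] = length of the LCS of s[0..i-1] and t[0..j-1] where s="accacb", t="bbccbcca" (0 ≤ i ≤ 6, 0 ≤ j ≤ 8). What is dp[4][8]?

   ''  b  b  c  c  b  c  c  a
''  0  0  0  0  0  0  0  0  0
 a  0  0  0  0  0  0  0  0  1
 c  0  0  0  1  1  1  1  1  1
 c  0  0  0  1  2  2  2  2  2
 a  0  0  0  1  2  2  2  2  3
 c  0  0  0  1  2  2  3  3  3
 b  0  1  1  1  2  3  3  3  3

3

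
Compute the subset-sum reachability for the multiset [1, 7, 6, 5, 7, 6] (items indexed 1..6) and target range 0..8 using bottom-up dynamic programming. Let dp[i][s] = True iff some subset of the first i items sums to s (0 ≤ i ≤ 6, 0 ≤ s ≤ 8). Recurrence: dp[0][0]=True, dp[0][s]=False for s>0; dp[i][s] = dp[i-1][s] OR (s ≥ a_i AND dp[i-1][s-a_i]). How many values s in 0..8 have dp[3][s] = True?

i\s   0   1   2   3   4   5   6   7   8
  0   T   F   F   F   F   F   F   F   F
  1   T   T   F   F   F   F   F   F   F
  2   T   T   F   F   F   F   F   T   T
  3   T   T   F   F   F   F   T   T   T
  4   T   T   F   F   F   T   T   T   T
  5   T   T   F   F   F   T   T   T   T
  6   T   T   F   F   F   T   T   T   T

5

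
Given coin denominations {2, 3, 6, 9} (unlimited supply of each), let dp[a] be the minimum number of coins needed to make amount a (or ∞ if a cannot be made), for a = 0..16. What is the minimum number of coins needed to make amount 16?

 a  0  1  2  3  4  5  6  7  8  9 10 11 12 13 14 15 16
dp  0  -  1  1  2  2  1  3  2  1  3  2  2  3  3  2  4
(- denotes ∞ / unreachable)

4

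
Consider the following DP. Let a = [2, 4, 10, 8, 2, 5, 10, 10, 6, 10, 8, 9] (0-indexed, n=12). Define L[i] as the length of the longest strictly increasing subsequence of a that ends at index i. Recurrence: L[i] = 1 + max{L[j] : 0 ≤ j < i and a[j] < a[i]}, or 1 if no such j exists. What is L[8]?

4

   i    0    1    2    3    4    5    6    7    8    9   10   11
a[i]    2    4   10    8    2    5   10   10    6   10    8    9
L[i]    1    2    3    3    1    3    4    4    4    5    5    6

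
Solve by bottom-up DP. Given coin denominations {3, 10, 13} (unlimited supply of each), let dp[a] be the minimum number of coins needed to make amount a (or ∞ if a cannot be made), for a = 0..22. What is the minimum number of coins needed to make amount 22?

4

 a  0  1  2  3  4  5  6  7  8  9 10 11 12 13 14 15 16 17 18 19 20 21 22
dp  0  -  -  1  -  -  2  -  -  3  1  -  4  1  -  5  2  -  6  3  2  7  4
(- denotes ∞ / unreachable)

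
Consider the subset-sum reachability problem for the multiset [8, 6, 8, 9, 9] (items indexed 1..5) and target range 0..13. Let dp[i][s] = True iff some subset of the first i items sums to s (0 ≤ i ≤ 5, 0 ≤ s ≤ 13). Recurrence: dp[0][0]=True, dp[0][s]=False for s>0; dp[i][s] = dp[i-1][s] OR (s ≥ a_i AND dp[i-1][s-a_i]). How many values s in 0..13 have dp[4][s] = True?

4

i\s   0   1   2   3   4   5   6   7   8   9  10  11  12  13
  0   T   F   F   F   F   F   F   F   F   F   F   F   F   F
  1   T   F   F   F   F   F   F   F   T   F   F   F   F   F
  2   T   F   F   F   F   F   T   F   T   F   F   F   F   F
  3   T   F   F   F   F   F   T   F   T   F   F   F   F   F
  4   T   F   F   F   F   F   T   F   T   T   F   F   F   F
  5   T   F   F   F   F   F   T   F   T   T   F   F   F   F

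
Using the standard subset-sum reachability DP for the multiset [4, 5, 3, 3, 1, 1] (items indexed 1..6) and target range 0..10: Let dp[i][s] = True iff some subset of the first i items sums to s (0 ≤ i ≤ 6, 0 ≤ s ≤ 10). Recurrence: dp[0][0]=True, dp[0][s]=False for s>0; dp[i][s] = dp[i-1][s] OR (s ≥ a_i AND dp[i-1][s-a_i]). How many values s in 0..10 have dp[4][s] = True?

i\s   0   1   2   3   4   5   6   7   8   9  10
  0   T   F   F   F   F   F   F   F   F   F   F
  1   T   F   F   F   T   F   F   F   F   F   F
  2   T   F   F   F   T   T   F   F   F   T   F
  3   T   F   F   T   T   T   F   T   T   T   F
  4   T   F   F   T   T   T   T   T   T   T   T
  5   T   T   F   T   T   T   T   T   T   T   T
  6   T   T   T   T   T   T   T   T   T   T   T

9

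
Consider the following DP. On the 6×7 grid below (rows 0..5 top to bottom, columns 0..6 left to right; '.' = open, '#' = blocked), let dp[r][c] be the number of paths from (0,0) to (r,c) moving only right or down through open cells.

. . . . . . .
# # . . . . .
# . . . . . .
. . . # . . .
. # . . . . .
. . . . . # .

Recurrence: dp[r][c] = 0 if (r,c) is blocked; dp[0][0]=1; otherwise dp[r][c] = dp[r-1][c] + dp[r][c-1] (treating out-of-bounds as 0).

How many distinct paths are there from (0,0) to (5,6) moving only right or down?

r\c   0   1   2   3   4   5   6
  0   1   1   1   1   1   1   1
  1   0   0   1   2   3   4   5
  2   0   0   1   3   6  10  15
  3   0   0   1   0   6  16  31
  4   0   0   1   1   7  23  54
  5   0   0   1   2   9   0  54

54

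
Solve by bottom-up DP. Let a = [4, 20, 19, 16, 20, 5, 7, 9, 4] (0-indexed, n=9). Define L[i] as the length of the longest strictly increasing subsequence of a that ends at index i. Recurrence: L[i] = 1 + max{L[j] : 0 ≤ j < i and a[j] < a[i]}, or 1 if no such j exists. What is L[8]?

1

   i    0    1    2    3    4    5    6    7    8
a[i]    4   20   19   16   20    5    7    9    4
L[i]    1    2    2    2    3    2    3    4    1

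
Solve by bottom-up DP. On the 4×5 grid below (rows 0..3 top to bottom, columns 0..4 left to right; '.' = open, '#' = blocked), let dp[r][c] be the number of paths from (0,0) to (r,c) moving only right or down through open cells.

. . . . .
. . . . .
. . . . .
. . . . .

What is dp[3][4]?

r\c   0   1   2   3   4
  0   1   1   1   1   1
  1   1   2   3   4   5
  2   1   3   6  10  15
  3   1   4  10  20  35

35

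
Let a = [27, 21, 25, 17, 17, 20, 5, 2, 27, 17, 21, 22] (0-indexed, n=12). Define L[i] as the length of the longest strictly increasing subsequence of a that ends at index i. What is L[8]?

3

   i    0    1    2    3    4    5    6    7    8    9   10   11
a[i]   27   21   25   17   17   20    5    2   27   17   21   22
L[i]    1    1    2    1    1    2    1    1    3    2    3    4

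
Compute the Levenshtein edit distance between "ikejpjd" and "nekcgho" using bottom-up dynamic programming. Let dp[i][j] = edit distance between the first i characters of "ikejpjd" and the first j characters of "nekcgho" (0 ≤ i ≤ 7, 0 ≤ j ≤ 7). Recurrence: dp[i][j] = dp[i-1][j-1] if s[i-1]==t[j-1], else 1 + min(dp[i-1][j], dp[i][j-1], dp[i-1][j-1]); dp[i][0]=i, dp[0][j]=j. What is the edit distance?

   ''  n  e  k  c  g  h  o
''  0  1  2  3  4  5  6  7
 i  1  1  2  3  4  5  6  7
 k  2  2  2  2  3  4  5  6
 e  3  3  2  3  3  4  5  6
 j  4  4  3  3  4  4  5  6
 p  5  5  4  4  4  5  5  6
 j  6  6  5  5  5  5  6  6
 d  7  7  6  6  6  6  6  7

7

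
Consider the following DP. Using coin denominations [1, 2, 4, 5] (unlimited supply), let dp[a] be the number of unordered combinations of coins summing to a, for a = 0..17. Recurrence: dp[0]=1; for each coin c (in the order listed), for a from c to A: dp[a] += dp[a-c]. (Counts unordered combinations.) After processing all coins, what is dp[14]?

after  coin     0     1     2     3     4     5     6     7     8     9    10    11    12    13    14    15    16    17
          1     1     1     1     1     1     1     1     1     1     1     1     1     1     1     1     1     1     1
          2     1     1     2     2     3     3     4     4     5     5     6     6     7     7     8     8     9     9
          4     1     1     2     2     4     4     6     6     9     9    12    12    16    16    20    20    25    25
          5     1     1     2     2     4     5     7     8    11    13    17    19    24    27    33    37    44    49

33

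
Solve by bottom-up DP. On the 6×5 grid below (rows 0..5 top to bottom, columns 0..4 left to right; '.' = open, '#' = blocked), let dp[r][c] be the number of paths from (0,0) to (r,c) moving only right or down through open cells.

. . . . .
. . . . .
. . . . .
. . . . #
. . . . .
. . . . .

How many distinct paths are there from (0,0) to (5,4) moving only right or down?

r\c   0   1   2   3   4
  0   1   1   1   1   1
  1   1   2   3   4   5
  2   1   3   6  10  15
  3   1   4  10  20   0
  4   1   5  15  35  35
  5   1   6  21  56  91

91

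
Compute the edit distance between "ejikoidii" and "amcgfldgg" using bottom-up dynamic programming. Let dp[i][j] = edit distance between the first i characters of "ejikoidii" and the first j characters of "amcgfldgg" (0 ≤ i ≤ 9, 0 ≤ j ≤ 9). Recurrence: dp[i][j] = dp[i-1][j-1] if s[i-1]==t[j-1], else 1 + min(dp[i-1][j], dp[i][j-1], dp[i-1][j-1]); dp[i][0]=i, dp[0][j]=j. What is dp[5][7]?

7

   ''  a  m  c  g  f  l  d  g  g
''  0  1  2  3  4  5  6  7  8  9
 e  1  1  2  3  4  5  6  7  8  9
 j  2  2  2  3  4  5  6  7  8  9
 i  3  3  3  3  4  5  6  7  8  9
 k  4  4  4  4  4  5  6  7  8  9
 o  5  5  5  5  5  5  6  7  8  9
 i  6  6  6  6  6  6  6  7  8  9
 d  7  7  7  7  7  7  7  6  7  8
 i  8  8  8  8  8  8  8  7  7  8
 i  9  9  9  9  9  9  9  8  8  8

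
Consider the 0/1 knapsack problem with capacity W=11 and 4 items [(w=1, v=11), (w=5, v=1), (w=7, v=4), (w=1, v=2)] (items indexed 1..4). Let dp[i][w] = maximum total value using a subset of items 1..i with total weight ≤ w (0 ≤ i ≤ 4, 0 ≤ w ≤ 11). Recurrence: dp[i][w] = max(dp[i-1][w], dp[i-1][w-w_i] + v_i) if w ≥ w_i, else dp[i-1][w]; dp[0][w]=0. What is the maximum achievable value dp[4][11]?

i\w   0   1   2   3   4   5   6   7   8   9  10  11
  0   0   0   0   0   0   0   0   0   0   0   0   0
  1   0  11  11  11  11  11  11  11  11  11  11  11
  2   0  11  11  11  11  11  12  12  12  12  12  12
  3   0  11  11  11  11  11  12  12  15  15  15  15
  4   0  11  13  13  13  13  13  14  15  17  17  17

17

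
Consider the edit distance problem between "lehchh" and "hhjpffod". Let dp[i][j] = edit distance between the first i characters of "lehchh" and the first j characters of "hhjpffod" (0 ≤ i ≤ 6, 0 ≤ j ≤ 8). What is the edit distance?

   ''  h  h  j  p  f  f  o  d
''  0  1  2  3  4  5  6  7  8
 l  1  1  2  3  4  5  6  7  8
 e  2  2  2  3  4  5  6  7  8
 h  3  2  2  3  4  5  6  7  8
 c  4  3  3  3  4  5  6  7  8
 h  5  4  3  4  4  5  6  7  8
 h  6  5  4  4  5  5  6  7  8

8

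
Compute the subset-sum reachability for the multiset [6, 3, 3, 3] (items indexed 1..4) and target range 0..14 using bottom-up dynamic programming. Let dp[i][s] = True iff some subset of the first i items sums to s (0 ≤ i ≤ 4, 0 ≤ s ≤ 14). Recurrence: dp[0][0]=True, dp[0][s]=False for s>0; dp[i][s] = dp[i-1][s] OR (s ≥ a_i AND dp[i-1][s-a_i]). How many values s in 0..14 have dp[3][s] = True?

5

i\s   0   1   2   3   4   5   6   7   8   9  10  11  12  13  14
  0   T   F   F   F   F   F   F   F   F   F   F   F   F   F   F
  1   T   F   F   F   F   F   T   F   F   F   F   F   F   F   F
  2   T   F   F   T   F   F   T   F   F   T   F   F   F   F   F
  3   T   F   F   T   F   F   T   F   F   T   F   F   T   F   F
  4   T   F   F   T   F   F   T   F   F   T   F   F   T   F   F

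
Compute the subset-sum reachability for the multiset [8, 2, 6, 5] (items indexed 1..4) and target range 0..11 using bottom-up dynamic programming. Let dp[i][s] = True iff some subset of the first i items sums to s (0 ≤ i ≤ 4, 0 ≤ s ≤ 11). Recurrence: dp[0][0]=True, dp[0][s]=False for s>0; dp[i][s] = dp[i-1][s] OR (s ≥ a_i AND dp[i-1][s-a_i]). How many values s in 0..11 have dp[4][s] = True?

8

i\s   0   1   2   3   4   5   6   7   8   9  10  11
  0   T   F   F   F   F   F   F   F   F   F   F   F
  1   T   F   F   F   F   F   F   F   T   F   F   F
  2   T   F   T   F   F   F   F   F   T   F   T   F
  3   T   F   T   F   F   F   T   F   T   F   T   F
  4   T   F   T   F   F   T   T   T   T   F   T   T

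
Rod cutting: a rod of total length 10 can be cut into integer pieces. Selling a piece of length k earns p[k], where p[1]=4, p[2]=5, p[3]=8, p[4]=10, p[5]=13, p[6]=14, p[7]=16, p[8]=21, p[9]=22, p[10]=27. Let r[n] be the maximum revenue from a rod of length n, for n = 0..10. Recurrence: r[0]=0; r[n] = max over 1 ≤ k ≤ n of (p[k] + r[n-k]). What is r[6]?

   n    0    1    2    3    4    5    6    7    8    9   10
r[n]    0    4    8   12   16   20   24   28   32   36   40

24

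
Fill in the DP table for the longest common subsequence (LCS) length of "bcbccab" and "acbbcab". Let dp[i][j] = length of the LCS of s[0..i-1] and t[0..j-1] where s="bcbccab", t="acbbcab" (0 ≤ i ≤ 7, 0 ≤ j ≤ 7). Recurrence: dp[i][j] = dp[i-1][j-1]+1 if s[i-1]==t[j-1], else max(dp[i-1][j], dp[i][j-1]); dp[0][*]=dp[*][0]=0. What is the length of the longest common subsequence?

   ''  a  c  b  b  c  a  b
''  0  0  0  0  0  0  0  0
 b  0  0  0  1  1  1  1  1
 c  0  0  1  1  1  2  2  2
 b  0  0  1  2  2  2  2  3
 c  0  0  1  2  2  3  3  3
 c  0  0  1  2  2  3  3  3
 a  0  1  1  2  2  3  4  4
 b  0  1  1  2  3  3  4  5

5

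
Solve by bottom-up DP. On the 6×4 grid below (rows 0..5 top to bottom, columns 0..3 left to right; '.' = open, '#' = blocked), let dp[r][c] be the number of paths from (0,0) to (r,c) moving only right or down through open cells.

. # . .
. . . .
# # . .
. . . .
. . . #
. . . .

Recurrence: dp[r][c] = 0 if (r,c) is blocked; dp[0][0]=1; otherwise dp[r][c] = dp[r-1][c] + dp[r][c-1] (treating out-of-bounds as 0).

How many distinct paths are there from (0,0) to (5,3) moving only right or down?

r\c   0   1   2   3
  0   1   0   0   0
  1   1   1   1   1
  2   0   0   1   2
  3   0   0   1   3
  4   0   0   1   0
  5   0   0   1   1

1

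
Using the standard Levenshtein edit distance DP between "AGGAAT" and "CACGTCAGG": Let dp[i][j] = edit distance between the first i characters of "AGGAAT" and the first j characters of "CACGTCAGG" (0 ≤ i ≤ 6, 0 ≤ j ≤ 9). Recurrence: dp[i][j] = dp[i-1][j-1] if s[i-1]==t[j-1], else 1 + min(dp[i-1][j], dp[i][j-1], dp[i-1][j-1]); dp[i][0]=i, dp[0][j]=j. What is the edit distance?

6

   ''  C  A  C  G  T  C  A  G  G
''  0  1  2  3  4  5  6  7  8  9
 A  1  1  1  2  3  4  5  6  7  8
 G  2  2  2  2  2  3  4  5  6  7
 G  3  3  3  3  2  3  4  5  5  6
 A  4  4  3  4  3  3  4  4  5  6
 A  5  5  4  4  4  4  4  4  5  6
 T  6  6  5  5  5  4  5  5  5  6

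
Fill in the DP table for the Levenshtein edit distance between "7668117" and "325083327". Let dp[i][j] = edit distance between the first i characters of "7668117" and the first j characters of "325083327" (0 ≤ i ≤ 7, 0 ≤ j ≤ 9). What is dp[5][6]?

5

   ''  3  2  5  0  8  3  3  2  7
''  0  1  2  3  4  5  6  7  8  9
 7  1  1  2  3  4  5  6  7  8  8
 6  2  2  2  3  4  5  6  7  8  9
 6  3  3  3  3  4  5  6  7  8  9
 8  4  4  4  4  4  4  5  6  7  8
 1  5  5  5  5  5  5  5  6  7  8
 1  6  6  6  6  6  6  6  6  7  8
 7  7  7  7  7  7  7  7  7  7  7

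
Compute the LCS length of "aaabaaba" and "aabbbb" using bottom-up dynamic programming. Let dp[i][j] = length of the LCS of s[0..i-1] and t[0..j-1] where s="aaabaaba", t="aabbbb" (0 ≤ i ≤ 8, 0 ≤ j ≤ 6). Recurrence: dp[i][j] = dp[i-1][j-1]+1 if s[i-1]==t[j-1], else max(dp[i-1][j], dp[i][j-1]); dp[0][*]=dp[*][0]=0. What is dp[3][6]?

   ''  a  a  b  b  b  b
''  0  0  0  0  0  0  0
 a  0  1  1  1  1  1  1
 a  0  1  2  2  2  2  2
 a  0  1  2  2  2  2  2
 b  0  1  2  3  3  3  3
 a  0  1  2  3  3  3  3
 a  0  1  2  3  3  3  3
 b  0  1  2  3  4  4  4
 a  0  1  2  3  4  4  4

2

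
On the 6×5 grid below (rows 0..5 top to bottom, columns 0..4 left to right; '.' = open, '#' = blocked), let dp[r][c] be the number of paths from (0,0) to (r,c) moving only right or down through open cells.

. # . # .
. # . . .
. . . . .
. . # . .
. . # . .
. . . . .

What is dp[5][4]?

8

r\c   0   1   2   3   4
  0   1   0   0   0   0
  1   1   0   0   0   0
  2   1   1   1   1   1
  3   1   2   0   1   2
  4   1   3   0   1   3
  5   1   4   4   5   8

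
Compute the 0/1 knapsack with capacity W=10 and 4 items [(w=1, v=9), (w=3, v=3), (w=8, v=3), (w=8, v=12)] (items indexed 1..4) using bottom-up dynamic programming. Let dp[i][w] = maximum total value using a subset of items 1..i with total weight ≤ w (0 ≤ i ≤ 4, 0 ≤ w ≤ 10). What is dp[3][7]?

i\w   0   1   2   3   4   5   6   7   8   9  10
  0   0   0   0   0   0   0   0   0   0   0   0
  1   0   9   9   9   9   9   9   9   9   9   9
  2   0   9   9   9  12  12  12  12  12  12  12
  3   0   9   9   9  12  12  12  12  12  12  12
  4   0   9   9   9  12  12  12  12  12  21  21

12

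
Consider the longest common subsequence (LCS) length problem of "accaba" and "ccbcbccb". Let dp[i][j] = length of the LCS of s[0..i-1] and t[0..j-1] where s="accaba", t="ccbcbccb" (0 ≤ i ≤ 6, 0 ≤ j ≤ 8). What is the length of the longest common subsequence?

   ''  c  c  b  c  b  c  c  b
''  0  0  0  0  0  0  0  0  0
 a  0  0  0  0  0  0  0  0  0
 c  0  1  1  1  1  1  1  1  1
 c  0  1  2  2  2  2  2  2  2
 a  0  1  2  2  2  2  2  2  2
 b  0  1  2  3  3  3  3  3  3
 a  0  1  2  3  3  3  3  3  3

3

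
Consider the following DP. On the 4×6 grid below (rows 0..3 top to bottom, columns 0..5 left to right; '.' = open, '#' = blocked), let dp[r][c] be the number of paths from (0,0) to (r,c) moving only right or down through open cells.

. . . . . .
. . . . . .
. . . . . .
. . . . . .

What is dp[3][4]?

r\c   0   1   2   3   4   5
  0   1   1   1   1   1   1
  1   1   2   3   4   5   6
  2   1   3   6  10  15  21
  3   1   4  10  20  35  56

35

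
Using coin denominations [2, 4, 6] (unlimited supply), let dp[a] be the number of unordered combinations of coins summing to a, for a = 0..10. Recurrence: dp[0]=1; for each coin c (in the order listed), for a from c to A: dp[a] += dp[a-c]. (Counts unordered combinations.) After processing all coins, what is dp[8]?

after  coin     0     1     2     3     4     5     6     7     8     9    10
          2     1     0     1     0     1     0     1     0     1     0     1
          4     1     0     1     0     2     0     2     0     3     0     3
          6     1     0     1     0     2     0     3     0     4     0     5

4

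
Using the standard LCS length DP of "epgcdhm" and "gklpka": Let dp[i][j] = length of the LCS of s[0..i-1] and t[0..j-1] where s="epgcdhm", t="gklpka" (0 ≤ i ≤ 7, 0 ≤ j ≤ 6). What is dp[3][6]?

   ''  g  k  l  p  k  a
''  0  0  0  0  0  0  0
 e  0  0  0  0  0  0  0
 p  0  0  0  0  1  1  1
 g  0  1  1  1  1  1  1
 c  0  1  1  1  1  1  1
 d  0  1  1  1  1  1  1
 h  0  1  1  1  1  1  1
 m  0  1  1  1  1  1  1

1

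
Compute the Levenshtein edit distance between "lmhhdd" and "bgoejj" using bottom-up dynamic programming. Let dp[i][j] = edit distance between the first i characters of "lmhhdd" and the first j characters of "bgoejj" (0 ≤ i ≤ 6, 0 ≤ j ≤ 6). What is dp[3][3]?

3

   ''  b  g  o  e  j  j
''  0  1  2  3  4  5  6
 l  1  1  2  3  4  5  6
 m  2  2  2  3  4  5  6
 h  3  3  3  3  4  5  6
 h  4  4  4  4  4  5  6
 d  5  5  5  5  5  5  6
 d  6  6  6  6  6  6  6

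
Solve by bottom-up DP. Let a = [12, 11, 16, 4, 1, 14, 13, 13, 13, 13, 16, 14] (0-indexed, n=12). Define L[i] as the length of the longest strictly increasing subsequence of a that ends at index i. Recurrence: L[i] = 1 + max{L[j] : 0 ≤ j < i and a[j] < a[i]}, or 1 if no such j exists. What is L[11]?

3

   i    0    1    2    3    4    5    6    7    8    9   10   11
a[i]   12   11   16    4    1   14   13   13   13   13   16   14
L[i]    1    1    2    1    1    2    2    2    2    2    3    3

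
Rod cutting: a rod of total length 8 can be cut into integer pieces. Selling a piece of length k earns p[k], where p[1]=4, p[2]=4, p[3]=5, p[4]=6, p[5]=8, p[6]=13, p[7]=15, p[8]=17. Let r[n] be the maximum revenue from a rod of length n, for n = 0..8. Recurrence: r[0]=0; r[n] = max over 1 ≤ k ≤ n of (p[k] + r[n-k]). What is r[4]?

   n    0    1    2    3    4    5    6    7    8
r[n]    0    4    8   12   16   20   24   28   32

16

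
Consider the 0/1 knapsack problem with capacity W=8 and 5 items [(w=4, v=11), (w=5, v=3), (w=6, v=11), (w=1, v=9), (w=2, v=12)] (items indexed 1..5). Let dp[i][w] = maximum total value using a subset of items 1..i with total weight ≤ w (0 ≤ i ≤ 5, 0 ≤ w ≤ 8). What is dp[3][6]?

i\w   0   1   2   3   4   5   6   7   8
  0   0   0   0   0   0   0   0   0   0
  1   0   0   0   0  11  11  11  11  11
  2   0   0   0   0  11  11  11  11  11
  3   0   0   0   0  11  11  11  11  11
  4   0   9   9   9  11  20  20  20  20
  5   0   9  12  21  21  21  23  32  32

11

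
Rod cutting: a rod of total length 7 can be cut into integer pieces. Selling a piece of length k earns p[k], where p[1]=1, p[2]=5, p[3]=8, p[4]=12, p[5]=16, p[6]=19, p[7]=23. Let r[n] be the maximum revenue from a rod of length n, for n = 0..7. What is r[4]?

   n    0    1    2    3    4    5    6    7
r[n]    0    1    5    8   12   16   19   23

12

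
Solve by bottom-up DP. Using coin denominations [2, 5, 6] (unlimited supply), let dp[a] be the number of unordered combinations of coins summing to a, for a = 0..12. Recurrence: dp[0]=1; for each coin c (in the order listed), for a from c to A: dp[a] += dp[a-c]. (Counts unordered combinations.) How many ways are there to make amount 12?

after  coin     0     1     2     3     4     5     6     7     8     9    10    11    12
          2     1     0     1     0     1     0     1     0     1     0     1     0     1
          5     1     0     1     0     1     1     1     1     1     1     2     1     2
          6     1     0     1     0     1     1     2     1     2     1     3     2     4

4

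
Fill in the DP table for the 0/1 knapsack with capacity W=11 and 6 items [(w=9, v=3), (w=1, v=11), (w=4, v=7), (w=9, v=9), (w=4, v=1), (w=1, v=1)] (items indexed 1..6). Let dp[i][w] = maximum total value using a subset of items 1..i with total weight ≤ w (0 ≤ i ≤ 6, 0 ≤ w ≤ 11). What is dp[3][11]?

i\w   0   1   2   3   4   5   6   7   8   9  10  11
  0   0   0   0   0   0   0   0   0   0   0   0   0
  1   0   0   0   0   0   0   0   0   0   3   3   3
  2   0  11  11  11  11  11  11  11  11  11  14  14
  3   0  11  11  11  11  18  18  18  18  18  18  18
  4   0  11  11  11  11  18  18  18  18  18  20  20
  5   0  11  11  11  11  18  18  18  18  19  20  20
  6   0  11  12  12  12  18  19  19  19  19  20  21

18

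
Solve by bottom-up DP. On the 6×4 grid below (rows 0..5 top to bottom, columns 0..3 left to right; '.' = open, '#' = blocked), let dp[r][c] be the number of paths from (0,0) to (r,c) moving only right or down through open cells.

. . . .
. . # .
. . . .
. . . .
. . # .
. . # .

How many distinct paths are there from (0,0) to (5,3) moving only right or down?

11

r\c   0   1   2   3
  0   1   1   1   1
  1   1   2   0   1
  2   1   3   3   4
  3   1   4   7  11
  4   1   5   0  11
  5   1   6   0  11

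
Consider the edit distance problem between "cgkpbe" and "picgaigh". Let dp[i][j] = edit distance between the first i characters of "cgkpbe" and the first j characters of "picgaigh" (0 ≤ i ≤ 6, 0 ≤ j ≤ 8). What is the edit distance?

6

   ''  p  i  c  g  a  i  g  h
''  0  1  2  3  4  5  6  7  8
 c  1  1  2  2  3  4  5  6  7
 g  2  2  2  3  2  3  4  5  6
 k  3  3  3  3  3  3  4  5  6
 p  4  3  4  4  4  4  4  5  6
 b  5  4  4  5  5  5  5  5  6
 e  6  5  5  5  6  6  6  6  6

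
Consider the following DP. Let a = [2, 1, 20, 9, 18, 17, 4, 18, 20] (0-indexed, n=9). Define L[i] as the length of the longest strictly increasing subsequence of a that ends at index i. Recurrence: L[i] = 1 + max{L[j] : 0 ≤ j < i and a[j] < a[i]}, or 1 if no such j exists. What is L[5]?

3

   i    0    1    2    3    4    5    6    7    8
a[i]    2    1   20    9   18   17    4   18   20
L[i]    1    1    2    2    3    3    2    4    5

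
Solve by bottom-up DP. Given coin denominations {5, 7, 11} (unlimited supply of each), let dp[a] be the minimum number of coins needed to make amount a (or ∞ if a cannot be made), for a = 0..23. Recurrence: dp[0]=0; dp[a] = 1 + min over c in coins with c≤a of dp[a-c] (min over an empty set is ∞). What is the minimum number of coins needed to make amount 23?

 a  0  1  2  3  4  5  6  7  8  9 10 11 12 13 14 15 16 17 18 19 20 21 22 23
dp  0  -  -  -  -  1  -  1  -  -  2  1  2  -  2  3  2  3  2  3  4  3  2  3
(- denotes ∞ / unreachable)

3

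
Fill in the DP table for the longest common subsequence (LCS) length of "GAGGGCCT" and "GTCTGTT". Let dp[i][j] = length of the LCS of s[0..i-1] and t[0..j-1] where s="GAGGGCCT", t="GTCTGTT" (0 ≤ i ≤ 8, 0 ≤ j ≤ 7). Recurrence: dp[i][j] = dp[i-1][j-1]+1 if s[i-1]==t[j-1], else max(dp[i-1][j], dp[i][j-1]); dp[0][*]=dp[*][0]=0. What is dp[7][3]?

   ''  G  T  C  T  G  T  T
''  0  0  0  0  0  0  0  0
 G  0  1  1  1  1  1  1  1
 A  0  1  1  1  1  1  1  1
 G  0  1  1  1  1  2  2  2
 G  0  1  1  1  1  2  2  2
 G  0  1  1  1  1  2  2  2
 C  0  1  1  2  2  2  2  2
 C  0  1  1  2  2  2  2  2
 T  0  1  2  2  3  3  3  3

2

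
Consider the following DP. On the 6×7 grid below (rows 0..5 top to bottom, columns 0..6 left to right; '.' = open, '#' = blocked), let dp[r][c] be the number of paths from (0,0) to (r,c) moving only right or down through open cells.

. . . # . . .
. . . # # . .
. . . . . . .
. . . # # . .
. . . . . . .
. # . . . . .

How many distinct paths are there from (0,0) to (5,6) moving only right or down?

99

r\c   0   1   2   3   4   5   6
  0   1   1   1   0   0   0   0
  1   1   2   3   0   0   0   0
  2   1   3   6   6   6   6   6
  3   1   4  10   0   0   6  12
  4   1   5  15  15  15  21  33
  5   1   0  15  30  45  66  99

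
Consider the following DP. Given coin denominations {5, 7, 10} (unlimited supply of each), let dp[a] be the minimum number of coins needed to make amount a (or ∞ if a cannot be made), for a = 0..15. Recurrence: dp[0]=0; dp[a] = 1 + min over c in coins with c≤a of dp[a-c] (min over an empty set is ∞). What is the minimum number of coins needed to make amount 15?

2

 a  0  1  2  3  4  5  6  7  8  9 10 11 12 13 14 15
dp  0  -  -  -  -  1  -  1  -  -  1  -  2  -  2  2
(- denotes ∞ / unreachable)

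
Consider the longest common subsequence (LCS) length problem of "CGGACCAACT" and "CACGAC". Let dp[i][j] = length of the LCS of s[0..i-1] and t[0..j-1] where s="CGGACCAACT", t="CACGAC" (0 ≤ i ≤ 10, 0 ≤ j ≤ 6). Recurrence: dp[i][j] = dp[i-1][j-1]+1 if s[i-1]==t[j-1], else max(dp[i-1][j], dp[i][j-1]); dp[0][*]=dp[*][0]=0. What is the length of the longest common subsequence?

   ''  C  A  C  G  A  C
''  0  0  0  0  0  0  0
 C  0  1  1  1  1  1  1
 G  0  1  1  1  2  2  2
 G  0  1  1  1  2  2  2
 A  0  1  2  2  2  3  3
 C  0  1  2  3  3  3  4
 C  0  1  2  3  3  3  4
 A  0  1  2  3  3  4  4
 A  0  1  2  3  3  4  4
 C  0  1  2  3  3  4  5
 T  0  1  2  3  3  4  5

5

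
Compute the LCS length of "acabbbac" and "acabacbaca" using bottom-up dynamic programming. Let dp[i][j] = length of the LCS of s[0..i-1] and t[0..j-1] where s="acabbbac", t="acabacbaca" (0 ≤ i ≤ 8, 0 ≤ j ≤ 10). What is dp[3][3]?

3

   ''  a  c  a  b  a  c  b  a  c  a
''  0  0  0  0  0  0  0  0  0  0  0
 a  0  1  1  1  1  1  1  1  1  1  1
 c  0  1  2  2  2  2  2  2  2  2  2
 a  0  1  2  3  3  3  3  3  3  3  3
 b  0  1  2  3  4  4  4  4  4  4  4
 b  0  1  2  3  4  4  4  5  5  5  5
 b  0  1  2  3  4  4  4  5  5  5  5
 a  0  1  2  3  4  5  5  5  6  6  6
 c  0  1  2  3  4  5  6  6  6  7  7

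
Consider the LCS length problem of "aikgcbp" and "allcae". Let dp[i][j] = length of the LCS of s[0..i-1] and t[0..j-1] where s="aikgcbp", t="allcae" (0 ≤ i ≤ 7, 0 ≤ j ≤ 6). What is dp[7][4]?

2

   ''  a  l  l  c  a  e
''  0  0  0  0  0  0  0
 a  0  1  1  1  1  1  1
 i  0  1  1  1  1  1  1
 k  0  1  1  1  1  1  1
 g  0  1  1  1  1  1  1
 c  0  1  1  1  2  2  2
 b  0  1  1  1  2  2  2
 p  0  1  1  1  2  2  2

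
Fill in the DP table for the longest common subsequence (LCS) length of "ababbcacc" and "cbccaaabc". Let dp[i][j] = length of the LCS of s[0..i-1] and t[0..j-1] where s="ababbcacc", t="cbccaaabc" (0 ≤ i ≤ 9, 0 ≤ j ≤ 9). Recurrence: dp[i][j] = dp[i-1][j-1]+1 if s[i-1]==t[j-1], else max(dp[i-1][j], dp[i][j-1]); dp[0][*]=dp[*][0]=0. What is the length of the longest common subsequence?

4

   ''  c  b  c  c  a  a  a  b  c
''  0  0  0  0  0  0  0  0  0  0
 a  0  0  0  0  0  1  1  1  1  1
 b  0  0  1  1  1  1  1  1  2  2
 a  0  0  1  1  1  2  2  2  2  2
 b  0  0  1  1  1  2  2  2  3  3
 b  0  0  1  1  1  2  2  2  3  3
 c  0  1  1  2  2  2  2  2  3  4
 a  0  1  1  2  2  3  3  3  3  4
 c  0  1  1  2  3  3  3  3  3  4
 c  0  1  1  2  3  3  3  3  3  4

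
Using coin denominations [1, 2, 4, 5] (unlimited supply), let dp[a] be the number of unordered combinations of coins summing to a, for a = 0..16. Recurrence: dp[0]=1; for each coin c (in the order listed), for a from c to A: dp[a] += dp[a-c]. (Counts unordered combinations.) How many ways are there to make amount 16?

after  coin     0     1     2     3     4     5     6     7     8     9    10    11    12    13    14    15    16
          1     1     1     1     1     1     1     1     1     1     1     1     1     1     1     1     1     1
          2     1     1     2     2     3     3     4     4     5     5     6     6     7     7     8     8     9
          4     1     1     2     2     4     4     6     6     9     9    12    12    16    16    20    20    25
          5     1     1     2     2     4     5     7     8    11    13    17    19    24    27    33    37    44

44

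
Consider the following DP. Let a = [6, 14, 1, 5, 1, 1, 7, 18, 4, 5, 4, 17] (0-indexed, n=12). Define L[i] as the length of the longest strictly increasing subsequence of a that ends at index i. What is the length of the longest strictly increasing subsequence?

4

   i    0    1    2    3    4    5    6    7    8    9   10   11
a[i]    6   14    1    5    1    1    7   18    4    5    4   17
L[i]    1    2    1    2    1    1    3    4    2    3    2    4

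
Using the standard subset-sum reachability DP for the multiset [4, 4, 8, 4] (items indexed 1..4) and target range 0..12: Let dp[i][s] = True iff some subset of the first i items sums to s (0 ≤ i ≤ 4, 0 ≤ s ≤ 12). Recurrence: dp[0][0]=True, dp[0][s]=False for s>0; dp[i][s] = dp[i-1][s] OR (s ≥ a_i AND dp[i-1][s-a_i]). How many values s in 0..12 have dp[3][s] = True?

4

i\s   0   1   2   3   4   5   6   7   8   9  10  11  12
  0   T   F   F   F   F   F   F   F   F   F   F   F   F
  1   T   F   F   F   T   F   F   F   F   F   F   F   F
  2   T   F   F   F   T   F   F   F   T   F   F   F   F
  3   T   F   F   F   T   F   F   F   T   F   F   F   T
  4   T   F   F   F   T   F   F   F   T   F   F   F   T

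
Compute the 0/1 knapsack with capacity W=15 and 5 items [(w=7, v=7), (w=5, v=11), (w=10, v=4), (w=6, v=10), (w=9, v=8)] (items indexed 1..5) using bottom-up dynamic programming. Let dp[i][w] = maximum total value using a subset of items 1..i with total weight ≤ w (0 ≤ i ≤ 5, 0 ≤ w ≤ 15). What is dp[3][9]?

11

i\w   0   1   2   3   4   5   6   7   8   9  10  11  12  13  14  15
  0   0   0   0   0   0   0   0   0   0   0   0   0   0   0   0   0
  1   0   0   0   0   0   0   0   7   7   7   7   7   7   7   7   7
  2   0   0   0   0   0  11  11  11  11  11  11  11  18  18  18  18
  3   0   0   0   0   0  11  11  11  11  11  11  11  18  18  18  18
  4   0   0   0   0   0  11  11  11  11  11  11  21  21  21  21  21
  5   0   0   0   0   0  11  11  11  11  11  11  21  21  21  21  21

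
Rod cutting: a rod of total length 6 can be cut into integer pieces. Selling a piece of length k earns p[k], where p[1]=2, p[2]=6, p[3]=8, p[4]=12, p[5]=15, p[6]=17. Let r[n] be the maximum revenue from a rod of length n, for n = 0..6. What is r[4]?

   n    0    1    2    3    4    5    6
r[n]    0    2    6    8   12   15   18

12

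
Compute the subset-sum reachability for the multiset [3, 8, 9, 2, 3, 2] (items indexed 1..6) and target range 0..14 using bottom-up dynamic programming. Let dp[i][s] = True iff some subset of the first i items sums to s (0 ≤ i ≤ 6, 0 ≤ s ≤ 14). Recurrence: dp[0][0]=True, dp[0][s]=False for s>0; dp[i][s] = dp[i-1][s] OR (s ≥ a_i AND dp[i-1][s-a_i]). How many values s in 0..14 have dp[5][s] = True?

i\s   0   1   2   3   4   5   6   7   8   9  10  11  12  13  14
  0   T   F   F   F   F   F   F   F   F   F   F   F   F   F   F
  1   T   F   F   T   F   F   F   F   F   F   F   F   F   F   F
  2   T   F   F   T   F   F   F   F   T   F   F   T   F   F   F
  3   T   F   F   T   F   F   F   F   T   T   F   T   T   F   F
  4   T   F   T   T   F   T   F   F   T   T   T   T   T   T   T
  5   T   F   T   T   F   T   T   F   T   T   T   T   T   T   T
  6   T   F   T   T   T   T   T   T   T   T   T   T   T   T   T

12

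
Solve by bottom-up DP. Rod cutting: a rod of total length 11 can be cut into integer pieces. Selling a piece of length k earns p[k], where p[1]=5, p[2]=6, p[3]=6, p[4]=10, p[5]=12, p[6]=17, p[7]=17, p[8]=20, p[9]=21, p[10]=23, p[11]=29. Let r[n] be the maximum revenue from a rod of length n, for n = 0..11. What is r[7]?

35

   n    0    1    2    3    4    5    6    7    8    9   10   11
r[n]    0    5   10   15   20   25   30   35   40   45   50   55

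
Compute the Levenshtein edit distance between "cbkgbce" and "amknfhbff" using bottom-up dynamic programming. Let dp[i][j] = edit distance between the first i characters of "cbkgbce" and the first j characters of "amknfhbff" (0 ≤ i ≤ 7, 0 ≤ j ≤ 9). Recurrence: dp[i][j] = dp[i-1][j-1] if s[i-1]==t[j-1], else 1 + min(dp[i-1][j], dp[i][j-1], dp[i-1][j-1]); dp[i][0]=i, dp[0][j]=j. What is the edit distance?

7

   ''  a  m  k  n  f  h  b  f  f
''  0  1  2  3  4  5  6  7  8  9
 c  1  1  2  3  4  5  6  7  8  9
 b  2  2  2  3  4  5  6  6  7  8
 k  3  3  3  2  3  4  5  6  7  8
 g  4  4  4  3  3  4  5  6  7  8
 b  5  5  5  4  4  4  5  5  6  7
 c  6  6  6  5  5  5  5  6  6  7
 e  7  7  7  6  6  6  6  6  7  7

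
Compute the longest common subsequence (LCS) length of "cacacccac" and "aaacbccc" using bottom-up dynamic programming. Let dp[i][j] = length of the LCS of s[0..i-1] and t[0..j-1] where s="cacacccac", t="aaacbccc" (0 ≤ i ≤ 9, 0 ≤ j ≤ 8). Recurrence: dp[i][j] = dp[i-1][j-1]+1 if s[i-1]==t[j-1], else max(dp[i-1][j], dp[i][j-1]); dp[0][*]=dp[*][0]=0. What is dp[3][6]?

   ''  a  a  a  c  b  c  c  c
''  0  0  0  0  0  0  0  0  0
 c  0  0  0  0  1  1  1  1  1
 a  0  1  1  1  1  1  1  1  1
 c  0  1  1  1  2  2  2  2  2
 a  0  1  2  2  2  2  2  2  2
 c  0  1  2  2  3  3  3  3  3
 c  0  1  2  2  3  3  4  4  4
 c  0  1  2  2  3  3  4  5  5
 a  0  1  2  3  3  3  4  5  5
 c  0  1  2  3  4  4  4  5  6

2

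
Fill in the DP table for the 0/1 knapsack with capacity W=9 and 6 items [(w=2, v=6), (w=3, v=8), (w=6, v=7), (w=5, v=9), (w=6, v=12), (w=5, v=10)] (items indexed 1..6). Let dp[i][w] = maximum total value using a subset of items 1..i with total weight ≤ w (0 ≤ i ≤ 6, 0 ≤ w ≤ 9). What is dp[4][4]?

8

i\w   0   1   2   3   4   5   6   7   8   9
  0   0   0   0   0   0   0   0   0   0   0
  1   0   0   6   6   6   6   6   6   6   6
  2   0   0   6   8   8  14  14  14  14  14
  3   0   0   6   8   8  14  14  14  14  15
  4   0   0   6   8   8  14  14  15  17  17
  5   0   0   6   8   8  14  14  15  18  20
  6   0   0   6   8   8  14  14  16  18  20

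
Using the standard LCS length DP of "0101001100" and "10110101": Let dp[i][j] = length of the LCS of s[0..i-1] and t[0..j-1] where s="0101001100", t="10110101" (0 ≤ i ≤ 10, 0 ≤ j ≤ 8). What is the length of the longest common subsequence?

   ''  1  0  1  1  0  1  0  1
''  0  0  0  0  0  0  0  0  0
 0  0  0  1  1  1  1  1  1  1
 1  0  1  1  2  2  2  2  2  2
 0  0  1  2  2  2  3  3  3  3
 1  0  1  2  3  3  3  4  4  4
 0  0  1  2  3  3  4  4  5  5
 0  0  1  2  3  3  4  4  5  5
 1  0  1  2  3  4  4  5  5  6
 1  0  1  2  3  4  4  5  5  6
 0  0  1  2  3  4  5  5  6  6
 0  0  1  2  3  4  5  5  6  6

6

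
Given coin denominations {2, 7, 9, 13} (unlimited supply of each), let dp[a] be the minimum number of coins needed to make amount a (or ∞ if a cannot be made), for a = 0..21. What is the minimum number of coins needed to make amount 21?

3

 a  0  1  2  3  4  5  6  7  8  9 10 11 12 13 14 15 16 17 18 19 20 21
dp  0  -  1  -  2  -  3  1  4  1  5  2  6  1  2  2  2  3  2  4  2  3
(- denotes ∞ / unreachable)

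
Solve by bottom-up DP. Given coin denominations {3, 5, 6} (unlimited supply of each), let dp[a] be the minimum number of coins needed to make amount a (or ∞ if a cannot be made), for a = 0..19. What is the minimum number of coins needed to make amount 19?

4

 a  0  1  2  3  4  5  6  7  8  9 10 11 12 13 14 15 16 17 18 19
dp  0  -  -  1  -  1  1  -  2  2  2  2  2  3  3  3  3  3  3  4
(- denotes ∞ / unreachable)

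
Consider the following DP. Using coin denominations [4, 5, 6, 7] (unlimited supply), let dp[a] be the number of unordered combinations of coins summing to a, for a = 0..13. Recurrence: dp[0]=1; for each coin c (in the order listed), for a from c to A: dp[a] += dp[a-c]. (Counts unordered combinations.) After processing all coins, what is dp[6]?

after  coin     0     1     2     3     4     5     6     7     8     9    10    11    12    13
          4     1     0     0     0     1     0     0     0     1     0     0     0     1     0
          5     1     0     0     0     1     1     0     0     1     1     1     0     1     1
          6     1     0     0     0     1     1     1     0     1     1     2     1     2     1
          7     1     0     0     0     1     1     1     1     1     1     2     2     3     2

1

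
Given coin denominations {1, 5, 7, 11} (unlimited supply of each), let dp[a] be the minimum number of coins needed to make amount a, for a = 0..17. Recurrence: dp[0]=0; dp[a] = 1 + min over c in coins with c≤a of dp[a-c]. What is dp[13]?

 a  0  1  2  3  4  5  6  7  8  9 10 11 12 13 14 15 16 17
dp  0  1  2  3  4  1  2  1  2  3  2  1  2  3  2  3  2  3

3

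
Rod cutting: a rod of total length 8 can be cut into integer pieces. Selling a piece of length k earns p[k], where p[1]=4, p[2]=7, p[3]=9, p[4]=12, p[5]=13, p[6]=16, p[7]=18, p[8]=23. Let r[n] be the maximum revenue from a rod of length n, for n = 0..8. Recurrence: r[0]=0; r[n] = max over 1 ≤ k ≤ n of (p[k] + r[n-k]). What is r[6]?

24

   n    0    1    2    3    4    5    6    7    8
r[n]    0    4    8   12   16   20   24   28   32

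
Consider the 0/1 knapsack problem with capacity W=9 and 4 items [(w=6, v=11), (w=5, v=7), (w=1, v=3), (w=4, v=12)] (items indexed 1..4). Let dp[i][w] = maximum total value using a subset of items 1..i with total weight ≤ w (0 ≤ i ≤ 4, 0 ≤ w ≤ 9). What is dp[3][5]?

7

i\w   0   1   2   3   4   5   6   7   8   9
  0   0   0   0   0   0   0   0   0   0   0
  1   0   0   0   0   0   0  11  11  11  11
  2   0   0   0   0   0   7  11  11  11  11
  3   0   3   3   3   3   7  11  14  14  14
  4   0   3   3   3  12  15  15  15  15  19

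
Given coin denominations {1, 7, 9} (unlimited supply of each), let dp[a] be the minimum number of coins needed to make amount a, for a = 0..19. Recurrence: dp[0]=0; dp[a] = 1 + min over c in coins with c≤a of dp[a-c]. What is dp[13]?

 a  0  1  2  3  4  5  6  7  8  9 10 11 12 13 14 15 16 17 18 19
dp  0  1  2  3  4  5  6  1  2  1  2  3  4  5  2  3  2  3  2  3

5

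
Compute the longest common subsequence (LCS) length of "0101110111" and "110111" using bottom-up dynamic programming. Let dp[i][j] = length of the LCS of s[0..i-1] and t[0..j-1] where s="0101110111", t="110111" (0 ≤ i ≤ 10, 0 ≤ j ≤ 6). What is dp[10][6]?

   ''  1  1  0  1  1  1
''  0  0  0  0  0  0  0
 0  0  0  0  1  1  1  1
 1  0  1  1  1  2  2  2
 0  0  1  1  2  2  2  2
 1  0  1  2  2  3  3  3
 1  0  1  2  2  3  4  4
 1  0  1  2  2  3  4  5
 0  0  1  2  3  3  4  5
 1  0  1  2  3  4  4  5
 1  0  1  2  3  4  5  5
 1  0  1  2  3  4  5  6

6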